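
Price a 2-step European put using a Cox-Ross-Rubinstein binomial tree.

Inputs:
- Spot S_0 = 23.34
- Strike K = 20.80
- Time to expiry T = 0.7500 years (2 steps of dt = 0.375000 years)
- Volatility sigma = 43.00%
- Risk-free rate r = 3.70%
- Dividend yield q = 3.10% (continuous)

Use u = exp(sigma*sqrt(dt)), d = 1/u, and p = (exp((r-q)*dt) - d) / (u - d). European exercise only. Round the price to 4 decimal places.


Answer: Price = V(0,0) = 2.1493

Derivation:
dt = T/N = 0.375000
u = exp(sigma*sqrt(dt)) = 1.301243; d = 1/u = 0.768496
p = (exp((r-q)*dt) - d) / (u - d) = 0.438776
Discount per step: exp(-r*dt) = 0.986221
Stock lattice S(k, i) with i counting down-moves:
  k=0: S(0,0) = 23.3400
  k=1: S(1,0) = 30.3710; S(1,1) = 17.9367
  k=2: S(2,0) = 39.5201; S(2,1) = 23.3400; S(2,2) = 13.7843
Terminal payoffs V(N, i) = max(K - S_T, 0):
  V(2,0) = 0.000000; V(2,1) = 0.000000; V(2,2) = 7.015727
Backward induction: V(k, i) = exp(-r*dt) * [p * V(k+1, i) + (1-p) * V(k+1, i+1)].
  V(1,0) = exp(-r*dt) * [p*0.000000 + (1-p)*0.000000] = 0.000000
  V(1,1) = exp(-r*dt) * [p*0.000000 + (1-p)*7.015727] = 3.883141
  V(0,0) = exp(-r*dt) * [p*0.000000 + (1-p)*3.883141] = 2.149283


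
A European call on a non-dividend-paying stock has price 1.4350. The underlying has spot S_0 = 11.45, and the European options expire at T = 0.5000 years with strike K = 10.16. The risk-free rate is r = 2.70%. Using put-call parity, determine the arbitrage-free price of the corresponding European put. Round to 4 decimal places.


Answer: Put price = 0.0088

Derivation:
Put-call parity: C - P = S_0 * exp(-qT) - K * exp(-rT).
S_0 * exp(-qT) = 11.4500 * 1.00000000 = 11.45000000
K * exp(-rT) = 10.1600 * 0.98659072 = 10.02376168
P = C - S*exp(-qT) + K*exp(-rT)
P = 1.4350 - 11.45000000 + 10.02376168 = 0.0088


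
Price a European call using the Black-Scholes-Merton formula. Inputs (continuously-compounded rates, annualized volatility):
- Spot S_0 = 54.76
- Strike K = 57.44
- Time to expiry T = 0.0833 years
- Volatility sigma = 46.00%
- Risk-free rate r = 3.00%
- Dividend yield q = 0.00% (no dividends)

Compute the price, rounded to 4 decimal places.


d1 = (ln(S/K) + (r - q + 0.5*sigma^2) * T) / (sigma * sqrt(T)) = -0.27468880
d2 = d1 - sigma * sqrt(T) = -0.40745280
exp(-rT) = 0.99750412; exp(-qT) = 1.00000000
C = S_0 * exp(-qT) * N(d1) - K * exp(-rT) * N(d2)
N(d1) = 0.39177767; N(d2) = 0.34183773
C = 54.7600 * 1.00000000 * 0.39177767 - 57.4400 * 0.99750412 * 0.34183773 = 1.8676

Answer: Price = 1.8676


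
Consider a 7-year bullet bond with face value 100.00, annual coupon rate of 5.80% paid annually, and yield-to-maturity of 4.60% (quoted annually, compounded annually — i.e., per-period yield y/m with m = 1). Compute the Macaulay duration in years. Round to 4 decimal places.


Answer: Macaulay duration = 5.9885 years

Derivation:
Coupon per period c = face * coupon_rate / m = 5.800000
Periods per year m = 1; per-period yield y/m = 0.046000
Number of cashflows N = 7
Cashflows (t years, CF_t, discount factor 1/(1+y/m)^(m*t), PV):
  t = 1.0000: CF_t = 5.800000, DF = 0.956023, PV = 5.544933
  t = 2.0000: CF_t = 5.800000, DF = 0.913980, PV = 5.301083
  t = 3.0000: CF_t = 5.800000, DF = 0.873786, PV = 5.067957
  t = 4.0000: CF_t = 5.800000, DF = 0.835359, PV = 4.845083
  t = 5.0000: CF_t = 5.800000, DF = 0.798623, PV = 4.632011
  t = 6.0000: CF_t = 5.800000, DF = 0.763501, PV = 4.428309
  t = 7.0000: CF_t = 105.800000, DF = 0.729925, PV = 77.226060
Price P = sum_t PV_t = 107.045436
Macaulay numerator sum_t t * PV_t:
  t * PV_t at t = 1.0000: 5.544933
  t * PV_t at t = 2.0000: 10.602166
  t * PV_t at t = 3.0000: 15.203872
  t * PV_t at t = 4.0000: 19.380334
  t * PV_t at t = 5.0000: 23.160054
  t * PV_t at t = 6.0000: 26.569852
  t * PV_t at t = 7.0000: 540.582417
Macaulay duration D = (sum_t t * PV_t) / P = 641.043629 / 107.045436 = 5.988519


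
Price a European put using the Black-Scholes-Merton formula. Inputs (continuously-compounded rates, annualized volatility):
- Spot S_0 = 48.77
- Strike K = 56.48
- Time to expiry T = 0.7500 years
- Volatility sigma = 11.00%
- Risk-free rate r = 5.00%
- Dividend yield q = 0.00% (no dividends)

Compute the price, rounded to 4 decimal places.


Answer: Price = 5.9375

Derivation:
d1 = (ln(S/K) + (r - q + 0.5*sigma^2) * T) / (sigma * sqrt(T)) = -1.09941897
d2 = d1 - sigma * sqrt(T) = -1.19468177
exp(-rT) = 0.96319442; exp(-qT) = 1.00000000
P = K * exp(-rT) * N(-d2) - S_0 * exp(-qT) * N(-d1)
N(-d1) = 0.86420732; N(-d2) = 0.88389431
P = 56.4800 * 0.96319442 * 0.88389431 - 48.7700 * 1.00000000 * 0.86420732 = 5.9375


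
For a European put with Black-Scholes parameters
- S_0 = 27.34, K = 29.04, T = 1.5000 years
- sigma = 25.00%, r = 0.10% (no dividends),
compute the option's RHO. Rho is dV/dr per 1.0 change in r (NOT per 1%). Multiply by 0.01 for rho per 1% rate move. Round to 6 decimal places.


d1 = -0.0390231760; d2 = -0.3452093938
phi(d1) = 0.3986386397; exp(-qT) = 1.0000000000; exp(-rT) = 0.9985011244
N(-d2) = 0.6350315214
Rho = -K*T*exp(-rT)*N(-d2) = -29.0400 * 1.5000 * 0.9985011244 * 0.6350315214 = -27.620511

Answer: Rho = -27.620511


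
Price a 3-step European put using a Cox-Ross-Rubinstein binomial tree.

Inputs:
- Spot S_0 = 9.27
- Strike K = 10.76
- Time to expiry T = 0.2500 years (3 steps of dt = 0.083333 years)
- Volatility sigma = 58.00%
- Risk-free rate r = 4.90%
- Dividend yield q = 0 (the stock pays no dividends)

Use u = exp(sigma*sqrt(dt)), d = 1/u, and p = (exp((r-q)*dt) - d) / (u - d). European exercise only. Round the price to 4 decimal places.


dt = T/N = 0.083333
u = exp(sigma*sqrt(dt)) = 1.182264; d = 1/u = 0.845834
p = (exp((r-q)*dt) - d) / (u - d) = 0.470402
Discount per step: exp(-r*dt) = 0.995925
Stock lattice S(k, i) with i counting down-moves:
  k=0: S(0,0) = 9.2700
  k=1: S(1,0) = 10.9596; S(1,1) = 7.8409
  k=2: S(2,0) = 12.9571; S(2,1) = 9.2700; S(2,2) = 6.6321
  k=3: S(3,0) = 15.3188; S(3,1) = 10.9596; S(3,2) = 7.8409; S(3,3) = 5.6097
Terminal payoffs V(N, i) = max(K - S_T, 0):
  V(3,0) = 0.000000; V(3,1) = 0.000000; V(3,2) = 2.919114; V(3,3) = 5.150348
Backward induction: V(k, i) = exp(-r*dt) * [p * V(k+1, i) + (1-p) * V(k+1, i+1)].
  V(2,0) = exp(-r*dt) * [p*0.000000 + (1-p)*0.000000] = 0.000000
  V(2,1) = exp(-r*dt) * [p*0.000000 + (1-p)*2.919114] = 1.539658
  V(2,2) = exp(-r*dt) * [p*2.919114 + (1-p)*5.150348] = 4.084061
  V(1,0) = exp(-r*dt) * [p*0.000000 + (1-p)*1.539658] = 0.812078
  V(1,1) = exp(-r*dt) * [p*1.539658 + (1-p)*4.084061] = 2.875405
  V(0,0) = exp(-r*dt) * [p*0.812078 + (1-p)*2.875405] = 1.897050

Answer: Price = V(0,0) = 1.8971


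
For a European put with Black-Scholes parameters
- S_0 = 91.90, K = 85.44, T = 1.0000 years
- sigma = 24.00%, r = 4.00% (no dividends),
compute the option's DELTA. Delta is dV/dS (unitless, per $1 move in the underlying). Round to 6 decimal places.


d1 = 0.5903610590; d2 = 0.3503610590
phi(d1) = 0.3351417765; exp(-qT) = 1.0000000000; exp(-rT) = 0.9607894392
N(-d1) = 0.2774743059
Delta = -exp(-qT) * N(-d1) = -1.0000000000 * 0.2774743059 = -0.277474

Answer: Delta = -0.277474


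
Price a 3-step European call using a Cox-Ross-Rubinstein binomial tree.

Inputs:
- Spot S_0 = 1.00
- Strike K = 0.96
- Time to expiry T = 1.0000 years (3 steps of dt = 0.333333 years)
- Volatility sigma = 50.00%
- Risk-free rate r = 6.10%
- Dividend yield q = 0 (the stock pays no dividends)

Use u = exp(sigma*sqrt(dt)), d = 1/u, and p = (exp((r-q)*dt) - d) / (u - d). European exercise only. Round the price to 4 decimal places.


Answer: Price = V(0,0) = 0.2546

Derivation:
dt = T/N = 0.333333
u = exp(sigma*sqrt(dt)) = 1.334658; d = 1/u = 0.749256
p = (exp((r-q)*dt) - d) / (u - d) = 0.463418
Discount per step: exp(-r*dt) = 0.979872
Stock lattice S(k, i) with i counting down-moves:
  k=0: S(0,0) = 1.0000
  k=1: S(1,0) = 1.3347; S(1,1) = 0.7493
  k=2: S(2,0) = 1.7813; S(2,1) = 1.0000; S(2,2) = 0.5614
  k=3: S(3,0) = 2.3774; S(3,1) = 1.3347; S(3,2) = 0.7493; S(3,3) = 0.4206
Terminal payoffs V(N, i) = max(S_T - K, 0):
  V(3,0) = 1.417443; V(3,1) = 0.374658; V(3,2) = 0.000000; V(3,3) = 0.000000
Backward induction: V(k, i) = exp(-r*dt) * [p * V(k+1, i) + (1-p) * V(k+1, i+1)].
  V(2,0) = exp(-r*dt) * [p*1.417443 + (1-p)*0.374658] = 0.840635
  V(2,1) = exp(-r*dt) * [p*0.374658 + (1-p)*0.000000] = 0.170129
  V(2,2) = exp(-r*dt) * [p*0.000000 + (1-p)*0.000000] = 0.000000
  V(1,0) = exp(-r*dt) * [p*0.840635 + (1-p)*0.170129] = 0.471175
  V(1,1) = exp(-r*dt) * [p*0.170129 + (1-p)*0.000000] = 0.077254
  V(0,0) = exp(-r*dt) * [p*0.471175 + (1-p)*0.077254] = 0.254574


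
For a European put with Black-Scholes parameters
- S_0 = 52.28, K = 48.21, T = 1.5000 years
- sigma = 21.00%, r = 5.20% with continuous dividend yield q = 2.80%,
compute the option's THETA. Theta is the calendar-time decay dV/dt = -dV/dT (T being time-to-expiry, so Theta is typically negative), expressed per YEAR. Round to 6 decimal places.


Answer: Theta = -0.975960

Derivation:
d1 = 0.5836878235; d2 = 0.3264914005
phi(d1) = 0.3364572198; exp(-qT) = 0.9588697806; exp(-rT) = 0.9249644265
Theta = -S*exp(-qT)*phi(d1)*sigma/(2*sqrt(T)) + r*K*exp(-rT)*N(-d2) - q*S*exp(-qT)*N(-d1)
N(-d1) = 0.2797151805; N(-d2) = 0.3720262973; sqrt(T) = 1.2247448714
Term 1 = -52.2800 * 0.9588697806 * 0.3364572198 * 0.2100 / (2 * 1.2247448714) = -1.4460014624
Term 2 = 0.0520 * 48.2100 * 0.9249644265 * 0.3720262973 = 0.8626589756
Term 3 = -0.0280 * 52.2800 * 0.9588697806 * 0.2797151805 = -0.3926171614
Theta = -1.4460014624 + (0.8626589756) + (-0.3926171614) = -0.975960


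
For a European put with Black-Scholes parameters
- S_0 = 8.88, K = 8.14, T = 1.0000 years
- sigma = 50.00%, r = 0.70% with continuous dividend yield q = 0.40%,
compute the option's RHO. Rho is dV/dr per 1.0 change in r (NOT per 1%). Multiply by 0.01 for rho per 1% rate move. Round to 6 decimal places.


Answer: Rho = -4.267084

Derivation:
d1 = 0.4300227540; d2 = -0.0699772460
phi(d1) = 0.3637100416; exp(-qT) = 0.9960079893; exp(-rT) = 0.9930244429
N(-d2) = 0.5278941149
Rho = -K*T*exp(-rT)*N(-d2) = -8.1400 * 1.0000 * 0.9930244429 * 0.5278941149 = -4.267084


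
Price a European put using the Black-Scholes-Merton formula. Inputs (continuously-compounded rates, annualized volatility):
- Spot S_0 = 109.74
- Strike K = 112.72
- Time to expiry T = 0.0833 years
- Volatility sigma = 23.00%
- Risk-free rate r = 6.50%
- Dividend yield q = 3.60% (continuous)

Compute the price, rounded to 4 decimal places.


Answer: Price = 4.4781

Derivation:
d1 = (ln(S/K) + (r - q + 0.5*sigma^2) * T) / (sigma * sqrt(T)) = -0.33403559
d2 = d1 - sigma * sqrt(T) = -0.40041759
exp(-rT) = 0.99460013; exp(-qT) = 0.99700569
P = K * exp(-rT) * N(-d2) - S_0 * exp(-qT) * N(-d1)
N(-d1) = 0.63082365; N(-d2) = 0.65557552
P = 112.7200 * 0.99460013 * 0.65557552 - 109.7400 * 0.99700569 * 0.63082365 = 4.4781


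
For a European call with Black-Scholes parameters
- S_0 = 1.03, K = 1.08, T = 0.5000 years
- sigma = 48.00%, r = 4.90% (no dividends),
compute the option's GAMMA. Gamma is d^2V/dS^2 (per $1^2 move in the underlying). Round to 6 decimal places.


d1 = 0.1022292590; d2 = -0.2371819959
phi(d1) = 0.3968630802; exp(-qT) = 1.0000000000; exp(-rT) = 0.9757976889
Gamma = exp(-qT) * phi(d1) / (S * sigma * sqrt(T)) = 1.0000000000 * 0.3968630802 / (1.0300 * 0.4800 * 0.7071067812) = 1.135213

Answer: Gamma = 1.135213


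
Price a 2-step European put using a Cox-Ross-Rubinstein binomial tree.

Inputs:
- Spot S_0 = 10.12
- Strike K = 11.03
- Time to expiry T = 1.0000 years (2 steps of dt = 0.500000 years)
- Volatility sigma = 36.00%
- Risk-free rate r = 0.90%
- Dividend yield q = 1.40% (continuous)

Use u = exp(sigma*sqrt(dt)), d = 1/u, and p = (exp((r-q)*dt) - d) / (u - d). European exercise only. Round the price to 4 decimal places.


dt = T/N = 0.500000
u = exp(sigma*sqrt(dt)) = 1.289892; d = 1/u = 0.775259
p = (exp((r-q)*dt) - d) / (u - d) = 0.431850
Discount per step: exp(-r*dt) = 0.995510
Stock lattice S(k, i) with i counting down-moves:
  k=0: S(0,0) = 10.1200
  k=1: S(1,0) = 13.0537; S(1,1) = 7.8456
  k=2: S(2,0) = 16.8379; S(2,1) = 10.1200; S(2,2) = 6.0824
Terminal payoffs V(N, i) = max(K - S_T, 0):
  V(2,0) = 0.000000; V(2,1) = 0.910000; V(2,2) = 4.947616
Backward induction: V(k, i) = exp(-r*dt) * [p * V(k+1, i) + (1-p) * V(k+1, i+1)].
  V(1,0) = exp(-r*dt) * [p*0.000000 + (1-p)*0.910000] = 0.514695
  V(1,1) = exp(-r*dt) * [p*0.910000 + (1-p)*4.947616] = 3.189586
  V(0,0) = exp(-r*dt) * [p*0.514695 + (1-p)*3.189586] = 2.025300

Answer: Price = V(0,0) = 2.0253


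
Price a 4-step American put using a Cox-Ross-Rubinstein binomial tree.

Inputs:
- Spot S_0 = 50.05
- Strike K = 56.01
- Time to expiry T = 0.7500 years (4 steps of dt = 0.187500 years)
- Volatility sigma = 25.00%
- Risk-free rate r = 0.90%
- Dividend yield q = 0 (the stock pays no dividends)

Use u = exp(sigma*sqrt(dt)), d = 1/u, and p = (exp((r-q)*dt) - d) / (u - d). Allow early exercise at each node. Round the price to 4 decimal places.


Answer: Price = V(0,0) = 8.1882

Derivation:
dt = T/N = 0.187500
u = exp(sigma*sqrt(dt)) = 1.114330; d = 1/u = 0.897400
p = (exp((r-q)*dt) - d) / (u - d) = 0.480749
Discount per step: exp(-r*dt) = 0.998314
Stock lattice S(k, i) with i counting down-moves:
  k=0: S(0,0) = 50.0500
  k=1: S(1,0) = 55.7722; S(1,1) = 44.9149
  k=2: S(2,0) = 62.1486; S(2,1) = 50.0500; S(2,2) = 40.3066
  k=3: S(3,0) = 69.2541; S(3,1) = 55.7722; S(3,2) = 44.9149; S(3,3) = 36.1712
  k=4: S(4,0) = 77.1719; S(4,1) = 62.1486; S(4,2) = 50.0500; S(4,3) = 40.3066; S(4,4) = 32.4600
Terminal payoffs V(N, i) = max(K - S_T, 0):
  V(4,0) = 0.000000; V(4,1) = 0.000000; V(4,2) = 5.960000; V(4,3) = 15.703363; V(4,4) = 23.549960
Backward induction: V(k, i) = exp(-r*dt) * [p * V(k+1, i) + (1-p) * V(k+1, i+1)]; then take max(V_cont, immediate exercise) for American.
  V(3,0) = exp(-r*dt) * [p*0.000000 + (1-p)*0.000000] = 0.000000; exercise = 0.000000; V(3,0) = max -> 0.000000
  V(3,1) = exp(-r*dt) * [p*0.000000 + (1-p)*5.960000] = 3.089520; exercise = 0.237792; V(3,1) = max -> 3.089520
  V(3,2) = exp(-r*dt) * [p*5.960000 + (1-p)*15.703363] = 11.000674; exercise = 11.095112; V(3,2) = max -> 11.095112
  V(3,3) = exp(-r*dt) * [p*15.703363 + (1-p)*23.549960] = 19.744372; exercise = 19.838809; V(3,3) = max -> 19.838809
  V(2,0) = exp(-r*dt) * [p*0.000000 + (1-p)*3.089520] = 1.601532; exercise = 0.000000; V(2,0) = max -> 1.601532
  V(2,1) = exp(-r*dt) * [p*3.089520 + (1-p)*11.095112] = 7.234216; exercise = 5.960000; V(2,1) = max -> 7.234216
  V(2,2) = exp(-r*dt) * [p*11.095112 + (1-p)*19.838809] = 15.608925; exercise = 15.703363; V(2,2) = max -> 15.703363
  V(1,0) = exp(-r*dt) * [p*1.601532 + (1-p)*7.234216] = 4.518679; exercise = 0.237792; V(1,0) = max -> 4.518679
  V(1,1) = exp(-r*dt) * [p*7.234216 + (1-p)*15.703363] = 11.612219; exercise = 11.095112; V(1,1) = max -> 11.612219
  V(0,0) = exp(-r*dt) * [p*4.518679 + (1-p)*11.612219] = 8.188180; exercise = 5.960000; V(0,0) = max -> 8.188180


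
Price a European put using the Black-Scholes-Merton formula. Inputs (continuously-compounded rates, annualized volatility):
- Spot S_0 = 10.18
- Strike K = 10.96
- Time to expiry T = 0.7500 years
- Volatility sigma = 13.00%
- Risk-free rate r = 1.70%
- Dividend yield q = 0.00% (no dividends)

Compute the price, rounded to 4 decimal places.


Answer: Price = 0.8596

Derivation:
d1 = (ln(S/K) + (r - q + 0.5*sigma^2) * T) / (sigma * sqrt(T)) = -0.48621571
d2 = d1 - sigma * sqrt(T) = -0.59879901
exp(-rT) = 0.98733094; exp(-qT) = 1.00000000
P = K * exp(-rT) * N(-d2) - S_0 * exp(-qT) * N(-d1)
N(-d1) = 0.68659288; N(-d2) = 0.72534654
P = 10.9600 * 0.98733094 * 0.72534654 - 10.1800 * 1.00000000 * 0.68659288 = 0.8596


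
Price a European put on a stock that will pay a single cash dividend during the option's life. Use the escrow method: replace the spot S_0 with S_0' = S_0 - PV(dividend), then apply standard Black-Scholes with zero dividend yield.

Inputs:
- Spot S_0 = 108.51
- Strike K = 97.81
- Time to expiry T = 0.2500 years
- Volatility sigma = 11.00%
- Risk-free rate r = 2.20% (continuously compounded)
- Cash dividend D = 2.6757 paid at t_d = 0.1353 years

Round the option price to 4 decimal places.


PV(D) = D * exp(-r * t_d) = 2.6757 * 0.99702783 = 2.66774735
S_0' = S_0 - PV(D) = 108.5100 - 2.66774735 = 105.84225265
d1 = (ln(S_0'/K) + (r + sigma^2/2)*T) / (sigma*sqrt(T)) = 1.56246331
d2 = d1 - sigma*sqrt(T) = 1.50746331
exp(-rT) = 0.99451510
N(-d1) = 0.05908944; N(-d2) = 0.06584597
P = K * exp(-rT) * N(-d2) - S_0' * N(-d1) = 97.8100 * 0.99451510 * 0.06584597 - 105.84225265 * 0.05908944 = 0.1509

Answer: Price = 0.1509


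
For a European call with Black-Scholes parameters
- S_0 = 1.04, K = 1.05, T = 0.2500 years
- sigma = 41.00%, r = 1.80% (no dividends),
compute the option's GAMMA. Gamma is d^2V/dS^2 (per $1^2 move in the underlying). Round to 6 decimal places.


Answer: Gamma = 1.865561

Derivation:
d1 = 0.0777709707; d2 = -0.1272290293
phi(d1) = 0.3977376368; exp(-qT) = 1.0000000000; exp(-rT) = 0.9955101098
Gamma = exp(-qT) * phi(d1) / (S * sigma * sqrt(T)) = 1.0000000000 * 0.3977376368 / (1.0400 * 0.4100 * 0.5000000000) = 1.865561


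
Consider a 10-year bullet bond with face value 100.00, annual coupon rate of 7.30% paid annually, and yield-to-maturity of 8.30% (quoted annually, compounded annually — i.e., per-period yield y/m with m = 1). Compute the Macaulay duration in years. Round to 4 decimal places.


Coupon per period c = face * coupon_rate / m = 7.300000
Periods per year m = 1; per-period yield y/m = 0.083000
Number of cashflows N = 10
Cashflows (t years, CF_t, discount factor 1/(1+y/m)^(m*t), PV):
  t = 1.0000: CF_t = 7.300000, DF = 0.923361, PV = 6.740536
  t = 2.0000: CF_t = 7.300000, DF = 0.852596, PV = 6.223948
  t = 3.0000: CF_t = 7.300000, DF = 0.787254, PV = 5.746951
  t = 4.0000: CF_t = 7.300000, DF = 0.726919, PV = 5.306511
  t = 5.0000: CF_t = 7.300000, DF = 0.671209, PV = 4.899825
  t = 6.0000: CF_t = 7.300000, DF = 0.619768, PV = 4.524308
  t = 7.0000: CF_t = 7.300000, DF = 0.572270, PV = 4.177569
  t = 8.0000: CF_t = 7.300000, DF = 0.528412, PV = 3.857405
  t = 9.0000: CF_t = 7.300000, DF = 0.487915, PV = 3.561777
  t = 10.0000: CF_t = 107.300000, DF = 0.450521, PV = 48.340947
Price P = sum_t PV_t = 93.379776
Macaulay numerator sum_t t * PV_t:
  t * PV_t at t = 1.0000: 6.740536
  t * PV_t at t = 2.0000: 12.447896
  t * PV_t at t = 3.0000: 17.240853
  t * PV_t at t = 4.0000: 21.226042
  t * PV_t at t = 5.0000: 24.499125
  t * PV_t at t = 6.0000: 27.145845
  t * PV_t at t = 7.0000: 29.242985
  t * PV_t at t = 8.0000: 30.859238
  t * PV_t at t = 9.0000: 32.055995
  t * PV_t at t = 10.0000: 483.409472
Macaulay duration D = (sum_t t * PV_t) / P = 684.867987 / 93.379776 = 7.334222

Answer: Macaulay duration = 7.3342 years


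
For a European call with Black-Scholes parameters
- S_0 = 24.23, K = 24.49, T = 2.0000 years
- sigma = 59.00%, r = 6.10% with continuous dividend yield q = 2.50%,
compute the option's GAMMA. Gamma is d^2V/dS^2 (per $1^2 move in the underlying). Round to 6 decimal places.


d1 = 0.4906921532; d2 = -0.3436938486
phi(d1) = 0.3536923089; exp(-qT) = 0.9512294245; exp(-rT) = 0.8851483685
Gamma = exp(-qT) * phi(d1) / (S * sigma * sqrt(T)) = 0.9512294245 * 0.3536923089 / (24.2300 * 0.5900 * 1.4142135624) = 0.016641

Answer: Gamma = 0.016641


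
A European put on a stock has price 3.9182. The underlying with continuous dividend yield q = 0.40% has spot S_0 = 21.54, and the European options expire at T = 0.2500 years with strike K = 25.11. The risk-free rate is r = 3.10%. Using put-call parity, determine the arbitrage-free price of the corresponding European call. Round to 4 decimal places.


Put-call parity: C - P = S_0 * exp(-qT) - K * exp(-rT).
S_0 * exp(-qT) = 21.5400 * 0.99900050 = 21.51847077
K * exp(-rT) = 25.1100 * 0.99227995 = 24.91614964
C = P + S*exp(-qT) - K*exp(-rT)
C = 3.9182 + 21.51847077 - 24.91614964 = 0.5205

Answer: Call price = 0.5205


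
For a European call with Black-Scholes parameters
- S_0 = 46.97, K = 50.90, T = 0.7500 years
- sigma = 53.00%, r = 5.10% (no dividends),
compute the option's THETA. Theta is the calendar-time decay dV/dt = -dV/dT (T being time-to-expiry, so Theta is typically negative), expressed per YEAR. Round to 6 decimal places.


Answer: Theta = -6.614168

Derivation:
d1 = 0.1377659628; d2 = -0.3212275012
phi(d1) = 0.3951743325; exp(-qT) = 1.0000000000; exp(-rT) = 0.9624722927
Theta = -S*exp(-qT)*phi(d1)*sigma/(2*sqrt(T)) - r*K*exp(-rT)*N(d2) + q*S*exp(-qT)*N(d1)
N(d1) = 0.5547873072; N(d2) = 0.3740189963; sqrt(T) = 0.8660254038
Term 1 = -46.9700 * 1.0000000000 * 0.3951743325 * 0.5300 / (2 * 0.8660254038) = -5.6796886717
Term 2 = -0.0510 * 50.9000 * 0.9624722927 * 0.3740189963 = -0.9344796643
Term 3 = 0 (no dividend yield, q = 0)
Theta = -5.6796886717 + (-0.9344796643) + (0.0000000000) = -6.614168


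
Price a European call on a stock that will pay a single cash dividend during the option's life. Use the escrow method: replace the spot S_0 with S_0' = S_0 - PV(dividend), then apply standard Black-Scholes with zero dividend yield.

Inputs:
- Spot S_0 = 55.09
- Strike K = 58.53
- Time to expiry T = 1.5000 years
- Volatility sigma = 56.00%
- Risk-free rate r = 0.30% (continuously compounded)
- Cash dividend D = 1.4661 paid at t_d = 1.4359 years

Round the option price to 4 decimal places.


PV(D) = D * exp(-r * t_d) = 1.4661 * 0.99570156 = 1.45979806
S_0' = S_0 - PV(D) = 55.0900 - 1.45979806 = 53.63020194
d1 = (ln(S_0'/K) + (r + sigma^2/2)*T) / (sigma*sqrt(T)) = 0.22201845
d2 = d1 - sigma*sqrt(T) = -0.46383868
exp(-rT) = 0.99551011
N(d1) = 0.58785024; N(d2) = 0.32138166
C = S_0' * N(d1) - K * exp(-rT) * N(d2) = 53.63020194 * 0.58785024 - 58.5300 * 0.99551011 * 0.32138166 = 12.8005

Answer: Price = 12.8005


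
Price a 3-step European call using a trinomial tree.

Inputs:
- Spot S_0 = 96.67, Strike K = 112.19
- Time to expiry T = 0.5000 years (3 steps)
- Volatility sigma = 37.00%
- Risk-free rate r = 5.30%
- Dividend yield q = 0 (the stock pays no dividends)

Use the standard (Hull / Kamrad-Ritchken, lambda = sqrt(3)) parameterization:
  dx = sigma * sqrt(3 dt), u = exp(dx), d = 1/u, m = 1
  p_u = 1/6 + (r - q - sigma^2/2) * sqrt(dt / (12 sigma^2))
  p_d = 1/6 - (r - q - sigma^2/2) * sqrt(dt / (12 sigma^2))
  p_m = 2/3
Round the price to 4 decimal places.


Answer: Price = V(0,0) = 5.9942

Derivation:
dt = T/N = 0.166667; dx = sigma*sqrt(3*dt) = 0.261630
u = exp(dx) = 1.299045; d = 1/u = 0.769796
p_u = 0.161746, p_m = 0.666667, p_d = 0.171588
Discount per step: exp(-r*dt) = 0.991206
Stock lattice S(k, j) with j the centered position index:
  k=0: S(0,+0) = 96.6700
  k=1: S(1,-1) = 74.4162; S(1,+0) = 96.6700; S(1,+1) = 125.5787
  k=2: S(2,-2) = 57.2853; S(2,-1) = 74.4162; S(2,+0) = 96.6700; S(2,+1) = 125.5787; S(2,+2) = 163.1324
  k=3: S(3,-3) = 44.0980; S(3,-2) = 57.2853; S(3,-1) = 74.4162; S(3,+0) = 96.6700; S(3,+1) = 125.5787; S(3,+2) = 163.1324; S(3,+3) = 211.9164
Terminal payoffs V(N, j) = max(S_T - K, 0):
  V(3,-3) = 0.000000; V(3,-2) = 0.000000; V(3,-1) = 0.000000; V(3,+0) = 0.000000; V(3,+1) = 13.388696; V(3,+2) = 50.942399; V(3,+3) = 99.726355
Backward induction: V(k, j) = exp(-r*dt) * [p_u * V(k+1, j+1) + p_m * V(k+1, j) + p_d * V(k+1, j-1)]
  V(2,-2) = exp(-r*dt) * [p_u*0.000000 + p_m*0.000000 + p_d*0.000000] = 0.000000
  V(2,-1) = exp(-r*dt) * [p_u*0.000000 + p_m*0.000000 + p_d*0.000000] = 0.000000
  V(2,+0) = exp(-r*dt) * [p_u*13.388696 + p_m*0.000000 + p_d*0.000000] = 2.146518
  V(2,+1) = exp(-r*dt) * [p_u*50.942399 + p_m*13.388696 + p_d*0.000000] = 17.014545
  V(2,+2) = exp(-r*dt) * [p_u*99.726355 + p_m*50.942399 + p_d*13.388696] = 51.928500
  V(1,-1) = exp(-r*dt) * [p_u*2.146518 + p_m*0.000000 + p_d*0.000000] = 0.344136
  V(1,+0) = exp(-r*dt) * [p_u*17.014545 + p_m*2.146518 + p_d*0.000000] = 4.146252
  V(1,+1) = exp(-r*dt) * [p_u*51.928500 + p_m*17.014545 + p_d*2.146518] = 19.933691
  V(0,+0) = exp(-r*dt) * [p_u*19.933691 + p_m*4.146252 + p_d*0.344136] = 5.994220


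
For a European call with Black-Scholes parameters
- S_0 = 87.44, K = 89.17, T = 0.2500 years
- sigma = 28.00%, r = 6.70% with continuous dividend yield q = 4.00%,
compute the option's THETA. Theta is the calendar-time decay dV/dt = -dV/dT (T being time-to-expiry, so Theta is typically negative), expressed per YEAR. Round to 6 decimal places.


d1 = -0.0217272591; d2 = -0.1617272591
phi(d1) = 0.3988481264; exp(-qT) = 0.9900498337; exp(-rT) = 0.9833895013
Theta = -S*exp(-qT)*phi(d1)*sigma/(2*sqrt(T)) - r*K*exp(-rT)*N(d2) + q*S*exp(-qT)*N(d1)
N(d1) = 0.4913327596; N(d2) = 0.4357603187; sqrt(T) = 0.5000000000
Term 1 = -87.4400 * 0.9900498337 * 0.3988481264 * 0.2800 / (2 * 0.5000000000) = -9.6679142938
Term 2 = -0.0670 * 89.1700 * 0.9833895013 * 0.4357603187 = -2.5601582834
Term 3 = 0.0400 * 87.4400 * 0.9900498337 * 0.4913327596 = 1.7013862439
Theta = -9.6679142938 + (-2.5601582834) + (1.7013862439) = -10.526686

Answer: Theta = -10.526686


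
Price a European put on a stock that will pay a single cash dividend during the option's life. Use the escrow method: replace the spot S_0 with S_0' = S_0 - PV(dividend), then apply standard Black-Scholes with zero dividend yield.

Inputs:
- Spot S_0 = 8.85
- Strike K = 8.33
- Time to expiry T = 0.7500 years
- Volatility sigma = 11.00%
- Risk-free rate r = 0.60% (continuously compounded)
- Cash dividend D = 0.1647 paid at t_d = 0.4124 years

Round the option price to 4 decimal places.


PV(D) = D * exp(-r * t_d) = 0.1647 * 0.99752866 = 0.16429297
S_0' = S_0 - PV(D) = 8.8500 - 0.16429297 = 8.68570703
d1 = (ln(S_0'/K) + (r + sigma^2/2)*T) / (sigma*sqrt(T)) = 0.53381647
d2 = d1 - sigma*sqrt(T) = 0.43855367
exp(-rT) = 0.99551011
N(-d1) = 0.29673426; N(-d2) = 0.33049249
P = K * exp(-rT) * N(-d2) - S_0' * N(-d1) = 8.3300 * 0.99551011 * 0.33049249 - 8.68570703 * 0.29673426 = 0.1633

Answer: Price = 0.1633


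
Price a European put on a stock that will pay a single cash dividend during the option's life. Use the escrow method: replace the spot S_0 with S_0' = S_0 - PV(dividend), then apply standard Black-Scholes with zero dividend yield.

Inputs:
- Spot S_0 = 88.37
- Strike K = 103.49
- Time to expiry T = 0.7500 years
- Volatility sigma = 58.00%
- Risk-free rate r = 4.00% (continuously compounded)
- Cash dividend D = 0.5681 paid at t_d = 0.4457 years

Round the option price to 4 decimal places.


Answer: Price = 25.6220

Derivation:
PV(D) = D * exp(-r * t_d) = 0.5681 * 0.98232998 = 0.55806166
S_0' = S_0 - PV(D) = 88.3700 - 0.55806166 = 87.81193834
d1 = (ln(S_0'/K) + (r + sigma^2/2)*T) / (sigma*sqrt(T)) = -0.01618079
d2 = d1 - sigma*sqrt(T) = -0.51847553
exp(-rT) = 0.97044553
N(-d1) = 0.50645492; N(-d2) = 0.69793673
P = K * exp(-rT) * N(-d2) - S_0' * N(-d1) = 103.4900 * 0.97044553 * 0.69793673 - 87.81193834 * 0.50645492 = 25.6220


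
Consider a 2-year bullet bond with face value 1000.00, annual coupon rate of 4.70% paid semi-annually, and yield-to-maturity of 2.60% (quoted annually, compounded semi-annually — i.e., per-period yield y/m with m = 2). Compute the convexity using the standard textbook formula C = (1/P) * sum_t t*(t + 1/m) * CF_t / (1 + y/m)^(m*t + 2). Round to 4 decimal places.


Coupon per period c = face * coupon_rate / m = 23.500000
Periods per year m = 2; per-period yield y/m = 0.013000
Number of cashflows N = 4
Cashflows (t years, CF_t, discount factor 1/(1+y/m)^(m*t), PV):
  t = 0.5000: CF_t = 23.500000, DF = 0.987167, PV = 23.198421
  t = 1.0000: CF_t = 23.500000, DF = 0.974498, PV = 22.900711
  t = 1.5000: CF_t = 23.500000, DF = 0.961992, PV = 22.606823
  t = 2.0000: CF_t = 1023.500000, DF = 0.949647, PV = 971.963745
Price P = sum_t PV_t = 1040.669699
Convexity numerator sum_t t*(t + 1/m) * CF_t / (1+y/m)^(m*t + 2):
  t = 0.5000: term = 11.303411
  t = 1.0000: term = 33.475058
  t = 1.5000: term = 66.090934
  t = 2.0000: term = 4735.885340
Convexity = (1/P) * sum = 4846.754743 / 1040.669699 = 4.657342

Answer: Convexity = 4.6573


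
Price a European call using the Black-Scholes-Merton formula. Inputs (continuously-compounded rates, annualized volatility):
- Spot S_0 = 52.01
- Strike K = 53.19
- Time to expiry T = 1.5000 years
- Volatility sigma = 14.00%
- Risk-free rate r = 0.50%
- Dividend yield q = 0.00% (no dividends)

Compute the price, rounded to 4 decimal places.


Answer: Price = 3.2023

Derivation:
d1 = (ln(S/K) + (r - q + 0.5*sigma^2) * T) / (sigma * sqrt(T)) = -0.00136705
d2 = d1 - sigma * sqrt(T) = -0.17283134
exp(-rT) = 0.99252805; exp(-qT) = 1.00000000
C = S_0 * exp(-qT) * N(d1) - K * exp(-rT) * N(d2)
N(d1) = 0.49945462; N(d2) = 0.43139200
C = 52.0100 * 1.00000000 * 0.49945462 - 53.1900 * 0.99252805 * 0.43139200 = 3.2023


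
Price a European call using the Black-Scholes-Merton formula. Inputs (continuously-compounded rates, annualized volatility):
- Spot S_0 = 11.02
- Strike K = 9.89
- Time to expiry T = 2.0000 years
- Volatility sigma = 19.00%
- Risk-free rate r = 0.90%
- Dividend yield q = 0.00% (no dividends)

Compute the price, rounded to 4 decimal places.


Answer: Price = 1.8802

Derivation:
d1 = (ln(S/K) + (r - q + 0.5*sigma^2) * T) / (sigma * sqrt(T)) = 0.60397212
d2 = d1 - sigma * sqrt(T) = 0.33527155
exp(-rT) = 0.98216103; exp(-qT) = 1.00000000
C = S_0 * exp(-qT) * N(d1) - K * exp(-rT) * N(d2)
N(d1) = 0.72706891; N(d2) = 0.63128987
C = 11.0200 * 1.00000000 * 0.72706891 - 9.8900 * 0.98216103 * 0.63128987 = 1.8802


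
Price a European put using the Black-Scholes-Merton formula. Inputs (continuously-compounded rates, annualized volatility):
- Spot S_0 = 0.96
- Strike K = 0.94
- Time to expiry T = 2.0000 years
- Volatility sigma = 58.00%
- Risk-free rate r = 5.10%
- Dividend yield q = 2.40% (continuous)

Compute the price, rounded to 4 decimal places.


d1 = (ln(S/K) + (r - q + 0.5*sigma^2) * T) / (sigma * sqrt(T)) = 0.50162327
d2 = d1 - sigma * sqrt(T) = -0.31862060
exp(-rT) = 0.90302955; exp(-qT) = 0.95313379
P = K * exp(-rT) * N(-d2) - S_0 * exp(-qT) * N(-d1)
N(-d1) = 0.30796627; N(-d2) = 0.62499288
P = 0.9400 * 0.90302955 * 0.62499288 - 0.9600 * 0.95313379 * 0.30796627 = 0.2487

Answer: Price = 0.2487


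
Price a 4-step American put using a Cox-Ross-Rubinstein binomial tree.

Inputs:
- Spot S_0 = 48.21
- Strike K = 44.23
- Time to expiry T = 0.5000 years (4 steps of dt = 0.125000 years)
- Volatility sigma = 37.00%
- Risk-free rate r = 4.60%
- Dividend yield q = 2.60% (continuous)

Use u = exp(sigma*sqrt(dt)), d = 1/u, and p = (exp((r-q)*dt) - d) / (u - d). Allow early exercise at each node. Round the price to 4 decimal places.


Answer: Price = V(0,0) = 3.0665

Derivation:
dt = T/N = 0.125000
u = exp(sigma*sqrt(dt)) = 1.139757; d = 1/u = 0.877380
p = (exp((r-q)*dt) - d) / (u - d) = 0.476883
Discount per step: exp(-r*dt) = 0.994266
Stock lattice S(k, i) with i counting down-moves:
  k=0: S(0,0) = 48.2100
  k=1: S(1,0) = 54.9477; S(1,1) = 42.2985
  k=2: S(2,0) = 62.6270; S(2,1) = 48.2100; S(2,2) = 37.1119
  k=3: S(3,0) = 71.3795; S(3,1) = 54.9477; S(3,2) = 42.2985; S(3,3) = 32.5612
  k=4: S(4,0) = 81.3553; S(4,1) = 62.6270; S(4,2) = 48.2100; S(4,3) = 37.1119; S(4,4) = 28.5686
Terminal payoffs V(N, i) = max(K - S_T, 0):
  V(4,0) = 0.000000; V(4,1) = 0.000000; V(4,2) = 0.000000; V(4,3) = 7.118126; V(4,4) = 15.661422
Backward induction: V(k, i) = exp(-r*dt) * [p * V(k+1, i) + (1-p) * V(k+1, i+1)]; then take max(V_cont, immediate exercise) for American.
  V(3,0) = exp(-r*dt) * [p*0.000000 + (1-p)*0.000000] = 0.000000; exercise = 0.000000; V(3,0) = max -> 0.000000
  V(3,1) = exp(-r*dt) * [p*0.000000 + (1-p)*0.000000] = 0.000000; exercise = 0.000000; V(3,1) = max -> 0.000000
  V(3,2) = exp(-r*dt) * [p*0.000000 + (1-p)*7.118126] = 3.702263; exercise = 1.931496; V(3,2) = max -> 3.702263
  V(3,3) = exp(-r*dt) * [p*7.118126 + (1-p)*15.661422] = 11.520833; exercise = 11.668774; V(3,3) = max -> 11.668774
  V(2,0) = exp(-r*dt) * [p*0.000000 + (1-p)*0.000000] = 0.000000; exercise = 0.000000; V(2,0) = max -> 0.000000
  V(2,1) = exp(-r*dt) * [p*0.000000 + (1-p)*3.702263] = 1.925612; exercise = 0.000000; V(2,1) = max -> 1.925612
  V(2,2) = exp(-r*dt) * [p*3.702263 + (1-p)*11.668774] = 7.824559; exercise = 7.118126; V(2,2) = max -> 7.824559
  V(1,0) = exp(-r*dt) * [p*0.000000 + (1-p)*1.925612] = 1.001545; exercise = 0.000000; V(1,0) = max -> 1.001545
  V(1,1) = exp(-r*dt) * [p*1.925612 + (1-p)*7.824559] = 4.982718; exercise = 1.931496; V(1,1) = max -> 4.982718
  V(0,0) = exp(-r*dt) * [p*1.001545 + (1-p)*4.982718] = 3.066481; exercise = 0.000000; V(0,0) = max -> 3.066481


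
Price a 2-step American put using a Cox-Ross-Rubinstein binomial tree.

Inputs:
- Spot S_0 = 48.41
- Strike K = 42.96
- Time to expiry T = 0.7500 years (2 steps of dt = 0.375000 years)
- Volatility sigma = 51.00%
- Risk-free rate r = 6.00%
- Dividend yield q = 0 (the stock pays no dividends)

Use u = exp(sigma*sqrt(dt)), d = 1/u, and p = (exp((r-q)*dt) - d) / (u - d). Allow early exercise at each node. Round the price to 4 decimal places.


dt = T/N = 0.375000
u = exp(sigma*sqrt(dt)) = 1.366578; d = 1/u = 0.731755
p = (exp((r-q)*dt) - d) / (u - d) = 0.458396
Discount per step: exp(-r*dt) = 0.977751
Stock lattice S(k, i) with i counting down-moves:
  k=0: S(0,0) = 48.4100
  k=1: S(1,0) = 66.1561; S(1,1) = 35.4242
  k=2: S(2,0) = 90.4074; S(2,1) = 48.4100; S(2,2) = 25.9219
Terminal payoffs V(N, i) = max(K - S_T, 0):
  V(2,0) = 0.000000; V(2,1) = 0.000000; V(2,2) = 17.038143
Backward induction: V(k, i) = exp(-r*dt) * [p * V(k+1, i) + (1-p) * V(k+1, i+1)]; then take max(V_cont, immediate exercise) for American.
  V(1,0) = exp(-r*dt) * [p*0.000000 + (1-p)*0.000000] = 0.000000; exercise = 0.000000; V(1,0) = max -> 0.000000
  V(1,1) = exp(-r*dt) * [p*0.000000 + (1-p)*17.038143] = 9.022622; exercise = 7.535755; V(1,1) = max -> 9.022622
  V(0,0) = exp(-r*dt) * [p*0.000000 + (1-p)*9.022622] = 4.777968; exercise = 0.000000; V(0,0) = max -> 4.777968

Answer: Price = V(0,0) = 4.7780


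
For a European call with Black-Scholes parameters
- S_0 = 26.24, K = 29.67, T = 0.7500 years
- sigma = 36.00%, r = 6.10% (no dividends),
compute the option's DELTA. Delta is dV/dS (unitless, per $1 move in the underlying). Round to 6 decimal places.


d1 = -0.0914185084; d2 = -0.4031876537
phi(d1) = 0.3972787097; exp(-qT) = 1.0000000000; exp(-rT) = 0.9552807525
N(d1) = 0.4635800279
Delta = exp(-qT) * N(d1) = 1.0000000000 * 0.4635800279 = 0.463580

Answer: Delta = 0.463580


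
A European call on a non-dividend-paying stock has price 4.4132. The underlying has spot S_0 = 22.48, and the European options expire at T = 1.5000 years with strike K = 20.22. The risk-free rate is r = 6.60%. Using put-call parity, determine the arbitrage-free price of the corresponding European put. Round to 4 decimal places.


Answer: Put price = 0.2473

Derivation:
Put-call parity: C - P = S_0 * exp(-qT) - K * exp(-rT).
S_0 * exp(-qT) = 22.4800 * 1.00000000 = 22.48000000
K * exp(-rT) = 20.2200 * 0.90574271 = 18.31411756
P = C - S*exp(-qT) + K*exp(-rT)
P = 4.4132 - 22.48000000 + 18.31411756 = 0.2473


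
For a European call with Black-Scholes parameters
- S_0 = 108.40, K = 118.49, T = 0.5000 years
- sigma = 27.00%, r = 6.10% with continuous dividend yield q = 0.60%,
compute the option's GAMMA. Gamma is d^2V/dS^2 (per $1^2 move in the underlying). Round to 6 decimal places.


d1 = -0.2266695203; d2 = -0.4175883512
phi(d1) = 0.3888241598; exp(-qT) = 0.9970044955; exp(-rT) = 0.9699604321
Gamma = exp(-qT) * phi(d1) / (S * sigma * sqrt(T)) = 0.9970044955 * 0.3888241598 / (108.4000 * 0.2700 * 0.7071067812) = 0.018731

Answer: Gamma = 0.018731


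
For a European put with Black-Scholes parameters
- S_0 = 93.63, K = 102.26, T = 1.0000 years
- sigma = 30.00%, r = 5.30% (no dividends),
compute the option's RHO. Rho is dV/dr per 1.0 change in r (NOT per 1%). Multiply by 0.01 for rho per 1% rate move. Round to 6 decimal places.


Answer: Rho = -58.707882

Derivation:
d1 = 0.0327741843; d2 = -0.2672258157
phi(d1) = 0.3987280766; exp(-qT) = 1.0000000000; exp(-rT) = 0.9483800125
N(-d2) = 0.6053523497
Rho = -K*T*exp(-rT)*N(-d2) = -102.2600 * 1.0000 * 0.9483800125 * 0.6053523497 = -58.707882


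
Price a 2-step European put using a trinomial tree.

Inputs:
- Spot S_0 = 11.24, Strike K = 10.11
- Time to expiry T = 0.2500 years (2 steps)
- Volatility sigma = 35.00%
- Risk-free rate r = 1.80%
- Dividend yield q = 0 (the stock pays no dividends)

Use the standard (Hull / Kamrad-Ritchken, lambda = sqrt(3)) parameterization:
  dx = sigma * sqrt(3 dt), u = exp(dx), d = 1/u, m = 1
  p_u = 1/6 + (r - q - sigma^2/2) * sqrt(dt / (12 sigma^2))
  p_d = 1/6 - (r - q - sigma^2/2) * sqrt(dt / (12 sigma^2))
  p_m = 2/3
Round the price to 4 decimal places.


dt = T/N = 0.125000; dx = sigma*sqrt(3*dt) = 0.214330
u = exp(dx) = 1.239032; d = 1/u = 0.807082
p_u = 0.154055, p_m = 0.666667, p_d = 0.179279
Discount per step: exp(-r*dt) = 0.997753
Stock lattice S(k, j) with j the centered position index:
  k=0: S(0,+0) = 11.2400
  k=1: S(1,-1) = 9.0716; S(1,+0) = 11.2400; S(1,+1) = 13.9267
  k=2: S(2,-2) = 7.3215; S(2,-1) = 9.0716; S(2,+0) = 11.2400; S(2,+1) = 13.9267; S(2,+2) = 17.2556
Terminal payoffs V(N, j) = max(K - S_T, 0):
  V(2,-2) = 2.788479; V(2,-1) = 1.038401; V(2,+0) = 0.000000; V(2,+1) = 0.000000; V(2,+2) = 0.000000
Backward induction: V(k, j) = exp(-r*dt) * [p_u * V(k+1, j+1) + p_m * V(k+1, j) + p_d * V(k+1, j-1)]
  V(1,-1) = exp(-r*dt) * [p_u*0.000000 + p_m*1.038401 + p_d*2.788479] = 1.189503
  V(1,+0) = exp(-r*dt) * [p_u*0.000000 + p_m*0.000000 + p_d*1.038401] = 0.185745
  V(1,+1) = exp(-r*dt) * [p_u*0.000000 + p_m*0.000000 + p_d*0.000000] = 0.000000
  V(0,+0) = exp(-r*dt) * [p_u*0.000000 + p_m*0.185745 + p_d*1.189503] = 0.336325

Answer: Price = V(0,0) = 0.3363


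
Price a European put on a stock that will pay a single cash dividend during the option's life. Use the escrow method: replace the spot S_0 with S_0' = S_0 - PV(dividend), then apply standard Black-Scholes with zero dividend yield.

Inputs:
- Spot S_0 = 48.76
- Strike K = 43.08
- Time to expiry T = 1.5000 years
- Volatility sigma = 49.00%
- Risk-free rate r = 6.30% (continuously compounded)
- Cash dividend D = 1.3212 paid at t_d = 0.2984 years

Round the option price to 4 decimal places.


PV(D) = D * exp(-r * t_d) = 1.3212 * 0.98137640 = 1.29659450
S_0' = S_0 - PV(D) = 48.7600 - 1.29659450 = 47.46340550
d1 = (ln(S_0'/K) + (r + sigma^2/2)*T) / (sigma*sqrt(T)) = 0.61899631
d2 = d1 - sigma*sqrt(T) = 0.01887132
exp(-rT) = 0.90982773
N(-d1) = 0.26795940; N(-d2) = 0.49247188
P = K * exp(-rT) * N(-d2) - S_0' * N(-d1) = 43.0800 * 0.90982773 * 0.49247188 - 47.46340550 * 0.26795940 = 6.5844

Answer: Price = 6.5844


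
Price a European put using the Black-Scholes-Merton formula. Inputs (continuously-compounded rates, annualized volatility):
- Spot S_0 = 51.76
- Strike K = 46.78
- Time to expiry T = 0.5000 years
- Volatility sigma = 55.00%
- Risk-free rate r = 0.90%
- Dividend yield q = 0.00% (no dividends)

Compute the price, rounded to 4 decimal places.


d1 = (ln(S/K) + (r - q + 0.5*sigma^2) * T) / (sigma * sqrt(T)) = 0.46614250
d2 = d1 - sigma * sqrt(T) = 0.07723377
exp(-rT) = 0.99551011; exp(-qT) = 1.00000000
P = K * exp(-rT) * N(-d2) - S_0 * exp(-qT) * N(-d1)
N(-d1) = 0.32055675; N(-d2) = 0.46921879
P = 46.7800 * 0.99551011 * 0.46921879 - 51.7600 * 1.00000000 * 0.32055675 = 5.2595

Answer: Price = 5.2595


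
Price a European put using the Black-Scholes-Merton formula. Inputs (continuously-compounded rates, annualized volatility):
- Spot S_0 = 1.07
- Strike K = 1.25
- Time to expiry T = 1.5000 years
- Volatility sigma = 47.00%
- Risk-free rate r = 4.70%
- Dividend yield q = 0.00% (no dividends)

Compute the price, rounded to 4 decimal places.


Answer: Price = 0.3032

Derivation:
d1 = (ln(S/K) + (r - q + 0.5*sigma^2) * T) / (sigma * sqrt(T)) = 0.14017700
d2 = d1 - sigma * sqrt(T) = -0.43545309
exp(-rT) = 0.93192774; exp(-qT) = 1.00000000
P = K * exp(-rT) * N(-d2) - S_0 * exp(-qT) * N(-d1)
N(-d1) = 0.44426007; N(-d2) = 0.66838321
P = 1.2500 * 0.93192774 * 0.66838321 - 1.0700 * 1.00000000 * 0.44426007 = 0.3032


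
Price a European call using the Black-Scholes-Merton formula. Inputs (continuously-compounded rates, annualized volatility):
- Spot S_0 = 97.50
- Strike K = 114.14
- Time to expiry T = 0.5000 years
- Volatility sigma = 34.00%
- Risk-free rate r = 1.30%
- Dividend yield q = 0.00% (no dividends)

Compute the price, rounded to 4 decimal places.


d1 = (ln(S/K) + (r - q + 0.5*sigma^2) * T) / (sigma * sqrt(T)) = -0.50817430
d2 = d1 - sigma * sqrt(T) = -0.74859060
exp(-rT) = 0.99352108; exp(-qT) = 1.00000000
C = S_0 * exp(-qT) * N(d1) - K * exp(-rT) * N(d2)
N(d1) = 0.30566556; N(d2) = 0.22705200
C = 97.5000 * 1.00000000 * 0.30566556 - 114.1400 * 0.99352108 * 0.22705200 = 4.0546

Answer: Price = 4.0546
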